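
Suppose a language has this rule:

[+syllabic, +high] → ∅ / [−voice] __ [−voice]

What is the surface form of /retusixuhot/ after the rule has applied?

retsxhot

/u/ is a high vowel flanked by voiceless consonants /t/ and /s/, so it deletes.
/i/ is a high vowel flanked by voiceless consonants /s/ and /x/, so it deletes.
/u/ is a high vowel flanked by voiceless consonants /x/ and /h/, so it deletes.
Surface form: [retsxhot].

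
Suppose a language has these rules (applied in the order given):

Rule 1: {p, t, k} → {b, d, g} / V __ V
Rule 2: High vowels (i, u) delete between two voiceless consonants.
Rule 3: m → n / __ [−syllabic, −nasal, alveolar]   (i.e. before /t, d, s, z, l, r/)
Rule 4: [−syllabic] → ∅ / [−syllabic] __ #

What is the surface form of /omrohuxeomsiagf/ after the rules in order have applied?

onrohxeonsiag

Rule 1 (intervocalic voicing): no segment meets the environment; /omrohuxeomsiagf/ is unchanged.
Rule 2 (high vowel syncope): /u/ is a high vowel flanked by voiceless consonants /h/ and /x/, so it deletes. /omrohuxeomsiagf/ → omrohxeomsiagf.
Rule 3 (nasal place assimilation): /m/ precedes the alveolar consonant /r/, so it assimilates in place to [n]. /m/ precedes the alveolar consonant /s/, so it assimilates in place to [n]. /omrohxeomsiagf/ → onrohxeonsiagf.
Rule 4 (final cluster simplification): /f/ is the second consonant of a word-final cluster /gf/, so it deletes. /onrohxeonsiagf/ → onrohxeonsiag.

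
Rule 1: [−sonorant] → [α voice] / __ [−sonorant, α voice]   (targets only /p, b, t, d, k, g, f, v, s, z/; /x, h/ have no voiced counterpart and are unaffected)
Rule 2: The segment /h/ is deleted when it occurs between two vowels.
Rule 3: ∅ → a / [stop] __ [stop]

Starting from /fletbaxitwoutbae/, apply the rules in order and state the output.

Rule 1 (regressive voicing assimilation): /t/ precedes the voiced obstruent /b/, so it voices to [d] by assimilation. /t/ precedes the voiced obstruent /b/, so it voices to [d] by assimilation. /fletbaxitwoutbae/ → fledbaxitwoudbae.
Rule 2 (intervocalic h-deletion): no segment meets the environment; /fledbaxitwoudbae/ is unchanged.
Rule 3 (stop-cluster a-epenthesis): /d/ and /b/ form a stop–stop cluster, so [a] is inserted between them. /d/ and /b/ form a stop–stop cluster, so [a] is inserted between them. /fledbaxitwoudbae/ → fledabaxitwoudabae.

fledabaxitwoudabae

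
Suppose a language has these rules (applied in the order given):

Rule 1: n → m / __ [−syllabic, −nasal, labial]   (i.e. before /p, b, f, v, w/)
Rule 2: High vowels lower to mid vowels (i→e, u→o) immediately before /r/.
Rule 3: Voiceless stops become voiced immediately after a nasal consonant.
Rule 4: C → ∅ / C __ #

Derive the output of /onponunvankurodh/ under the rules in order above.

Rule 1 (nasal place assimilation): /n/ precedes the labial consonant /p/, so it assimilates in place to [m]. /n/ precedes the labial consonant /v/, so it assimilates in place to [m]. /onponunvankurodh/ → omponumvankurodh.
Rule 2 (pre-rhotic lowering): /u/ is a high vowel immediately before /r/, so it lowers to [o]. /omponumvankurodh/ → omponumvankorodh.
Rule 3 (post-nasal voicing): /p/ is a voiceless stop immediately after the nasal /m/, so it voices to [b]. /k/ is a voiceless stop immediately after the nasal /n/, so it voices to [g]. /omponumvankorodh/ → ombonumvangorodh.
Rule 4 (final cluster simplification): /h/ is the second consonant of a word-final cluster /dh/, so it deletes. /ombonumvangorodh/ → ombonumvangorod.

ombonumvangorod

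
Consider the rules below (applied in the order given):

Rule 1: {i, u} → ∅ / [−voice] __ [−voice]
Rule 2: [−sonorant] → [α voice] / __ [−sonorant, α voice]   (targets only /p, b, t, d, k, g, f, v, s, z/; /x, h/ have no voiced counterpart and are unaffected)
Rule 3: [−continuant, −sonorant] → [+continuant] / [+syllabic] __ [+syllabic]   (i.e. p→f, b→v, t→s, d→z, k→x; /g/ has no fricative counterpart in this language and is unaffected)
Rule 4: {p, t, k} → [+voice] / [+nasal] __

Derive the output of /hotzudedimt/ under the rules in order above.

hodzuzezimd

Rule 1 (high vowel syncope): no segment meets the environment; /hotzudedimt/ is unchanged.
Rule 2 (regressive voicing assimilation): /t/ precedes the voiced obstruent /z/, so it voices to [d] by assimilation. /hotzudedimt/ → hodzudedimt.
Rule 3 (intervocalic spirantization): /d/ is a stop between vowels /u/ and /e/, so it spirantizes to the fricative [z]. /d/ is a stop between vowels /e/ and /i/, so it spirantizes to the fricative [z]. /hodzudedimt/ → hodzuzezimt.
Rule 4 (post-nasal voicing): /t/ is a voiceless stop immediately after the nasal /m/, so it voices to [d]. /hodzuzezimt/ → hodzuzezimd.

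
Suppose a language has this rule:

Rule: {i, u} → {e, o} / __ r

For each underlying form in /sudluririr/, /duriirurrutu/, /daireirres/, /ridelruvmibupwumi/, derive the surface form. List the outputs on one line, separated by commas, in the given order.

sudlorerer, dorierorrutu, daereerres, ridelruvmibupwumi

/sudluririr/: /u/ is a high vowel immediately before /r/, so it lowers to [o]. /i/ is a high vowel immediately before /r/, so it lowers to [e]. /i/ is a high vowel immediately before /r/, so it lowers to [e]. → [sudlorerer].
/duriirurrutu/: /u/ is a high vowel immediately before /r/, so it lowers to [o]. /i/ is a high vowel immediately before /r/, so it lowers to [e]. /u/ is a high vowel immediately before /r/, so it lowers to [o]. → [dorierorrutu].
/daireirres/: /i/ is a high vowel immediately before /r/, so it lowers to [e]. /i/ is a high vowel immediately before /r/, so it lowers to [e]. → [daereerres].
/ridelruvmibupwumi/: the rule's environment is not met; surfaces unchanged as [ridelruvmibupwumi].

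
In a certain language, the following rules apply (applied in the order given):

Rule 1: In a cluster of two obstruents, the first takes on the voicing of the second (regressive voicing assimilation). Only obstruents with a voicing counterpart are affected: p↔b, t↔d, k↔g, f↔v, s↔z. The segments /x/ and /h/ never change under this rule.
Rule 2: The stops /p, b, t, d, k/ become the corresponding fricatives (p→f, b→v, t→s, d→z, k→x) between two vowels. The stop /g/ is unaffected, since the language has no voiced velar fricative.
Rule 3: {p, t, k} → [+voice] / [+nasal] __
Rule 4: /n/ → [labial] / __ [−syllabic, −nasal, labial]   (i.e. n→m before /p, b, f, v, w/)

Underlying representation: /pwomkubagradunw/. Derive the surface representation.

pwomguvagrazumw

Rule 1 (regressive voicing assimilation): no segment meets the environment; /pwomkubagradunw/ is unchanged.
Rule 2 (intervocalic spirantization): /b/ is a stop between vowels /u/ and /a/, so it spirantizes to the fricative [v]. /d/ is a stop between vowels /a/ and /u/, so it spirantizes to the fricative [z]. /pwomkubagradunw/ → pwomkuvagrazunw.
Rule 3 (post-nasal voicing): /k/ is a voiceless stop immediately after the nasal /m/, so it voices to [g]. /pwomkuvagrazunw/ → pwomguvagrazunw.
Rule 4 (nasal place assimilation): /n/ precedes the labial consonant /w/, so it assimilates in place to [m]. /pwomguvagrazunw/ → pwomguvagrazumw.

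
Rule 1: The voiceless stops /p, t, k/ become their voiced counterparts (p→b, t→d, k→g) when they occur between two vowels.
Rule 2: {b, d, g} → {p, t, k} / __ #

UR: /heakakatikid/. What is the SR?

Rule 1 (intervocalic voicing): /k/ is a voiceless stop between vowels /a/ and /a/, so it voices to [g]. /k/ is a voiceless stop between vowels /a/ and /a/, so it voices to [g]. /t/ is a voiceless stop between vowels /a/ and /i/, so it voices to [d]. /k/ is a voiceless stop between vowels /i/ and /i/, so it voices to [g]. /heakakatikid/ → heagagadigid.
Rule 2 (final devoicing): /d/ is a voiced stop in word-final position, so it devoices to [t]. /heagagadigid/ → heagagadigit.

heagagadigit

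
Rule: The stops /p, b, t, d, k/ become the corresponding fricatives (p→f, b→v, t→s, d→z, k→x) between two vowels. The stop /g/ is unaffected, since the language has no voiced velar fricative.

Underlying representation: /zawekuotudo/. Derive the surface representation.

/k/ is a stop between vowels /e/ and /u/, so it spirantizes to the fricative [x].
/t/ is a stop between vowels /o/ and /u/, so it spirantizes to the fricative [s].
/d/ is a stop between vowels /u/ and /o/, so it spirantizes to the fricative [z].
Surface form: [zawexuosuzo].

zawexuosuzo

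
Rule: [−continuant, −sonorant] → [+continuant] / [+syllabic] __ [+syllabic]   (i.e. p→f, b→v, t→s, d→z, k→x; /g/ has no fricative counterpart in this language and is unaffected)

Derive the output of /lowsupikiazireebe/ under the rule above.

/p/ is a stop between vowels /u/ and /i/, so it spirantizes to the fricative [f].
/k/ is a stop between vowels /i/ and /i/, so it spirantizes to the fricative [x].
/b/ is a stop between vowels /e/ and /e/, so it spirantizes to the fricative [v].
Surface form: [lowsufixiazireeve].

lowsufixiazireeve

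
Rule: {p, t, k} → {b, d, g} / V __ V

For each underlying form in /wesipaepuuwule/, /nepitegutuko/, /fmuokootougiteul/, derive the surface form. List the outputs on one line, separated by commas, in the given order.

wesibaebuuwule, nebidegudugo, fmuogoodougideul

/wesipaepuuwule/: /p/ is a voiceless stop between vowels /i/ and /a/, so it voices to [b]. /p/ is a voiceless stop between vowels /e/ and /u/, so it voices to [b]. → [wesibaebuuwule].
/nepitegutuko/: /p/ is a voiceless stop between vowels /e/ and /i/, so it voices to [b]. /t/ is a voiceless stop between vowels /i/ and /e/, so it voices to [d]. /t/ is a voiceless stop between vowels /u/ and /u/, so it voices to [d]. /k/ is a voiceless stop between vowels /u/ and /o/, so it voices to [g]. → [nebidegudugo].
/fmuokootougiteul/: /k/ is a voiceless stop between vowels /o/ and /o/, so it voices to [g]. /t/ is a voiceless stop between vowels /o/ and /o/, so it voices to [d]. /t/ is a voiceless stop between vowels /i/ and /e/, so it voices to [d]. → [fmuogoodougideul].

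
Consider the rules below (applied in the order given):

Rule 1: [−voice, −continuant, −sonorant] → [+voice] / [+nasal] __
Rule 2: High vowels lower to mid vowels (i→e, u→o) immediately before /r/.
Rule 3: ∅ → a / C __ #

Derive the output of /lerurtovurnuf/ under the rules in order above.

lerortovornufa

Rule 1 (post-nasal voicing): no segment meets the environment; /lerurtovurnuf/ is unchanged.
Rule 2 (pre-rhotic lowering): /u/ is a high vowel immediately before /r/, so it lowers to [o]. /u/ is a high vowel immediately before /r/, so it lowers to [o]. /lerurtovurnuf/ → lerortovornuf.
Rule 3 (final a-epenthesis): the form ends in the consonant /f/, so [a] is inserted word-finally. /lerortovornuf/ → lerortovornufa.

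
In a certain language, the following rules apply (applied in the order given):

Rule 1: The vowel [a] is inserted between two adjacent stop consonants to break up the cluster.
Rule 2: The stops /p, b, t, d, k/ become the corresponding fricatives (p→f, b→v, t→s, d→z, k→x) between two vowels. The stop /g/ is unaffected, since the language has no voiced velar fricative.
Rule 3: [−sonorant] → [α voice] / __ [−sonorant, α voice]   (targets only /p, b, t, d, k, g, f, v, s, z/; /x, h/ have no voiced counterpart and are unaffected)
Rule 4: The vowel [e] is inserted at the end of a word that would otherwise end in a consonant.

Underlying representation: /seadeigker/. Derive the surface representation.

seazeigaxere

Rule 1 (stop-cluster a-epenthesis): /g/ and /k/ form a stop–stop cluster, so [a] is inserted between them. /seadeigker/ → seadeigaker.
Rule 2 (intervocalic spirantization): /d/ is a stop between vowels /a/ and /e/, so it spirantizes to the fricative [z]. /k/ is a stop between vowels /a/ and /e/, so it spirantizes to the fricative [x]. /seadeigaker/ → seazeigaxer.
Rule 3 (regressive voicing assimilation): no segment meets the environment; /seazeigaxer/ is unchanged.
Rule 4 (final e-epenthesis): the form ends in the consonant /r/, so [e] is inserted word-finally. /seazeigaxer/ → seazeigaxere.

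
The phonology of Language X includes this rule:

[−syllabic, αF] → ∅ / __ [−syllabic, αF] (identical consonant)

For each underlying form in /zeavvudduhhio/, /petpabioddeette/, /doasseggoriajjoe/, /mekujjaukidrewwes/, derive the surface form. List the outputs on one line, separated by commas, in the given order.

/zeavvudduhhio/: /vv/ is a geminate; the first /v/ deletes. /dd/ is a geminate; the first /d/ deletes. /hh/ is a geminate; the first /h/ deletes. → [zeavuduhio].
/petpabioddeette/: /dd/ is a geminate; the first /d/ deletes. /tt/ is a geminate; the first /t/ deletes. → [petpabiodeete].
/doasseggoriajjoe/: /ss/ is a geminate; the first /s/ deletes. /gg/ is a geminate; the first /g/ deletes. /jj/ is a geminate; the first /j/ deletes. → [doasegoriajoe].
/mekujjaukidrewwes/: /jj/ is a geminate; the first /j/ deletes. /ww/ is a geminate; the first /w/ deletes. → [mekujaukidrewes].

zeavuduhio, petpabiodeete, doasegoriajoe, mekujaukidrewes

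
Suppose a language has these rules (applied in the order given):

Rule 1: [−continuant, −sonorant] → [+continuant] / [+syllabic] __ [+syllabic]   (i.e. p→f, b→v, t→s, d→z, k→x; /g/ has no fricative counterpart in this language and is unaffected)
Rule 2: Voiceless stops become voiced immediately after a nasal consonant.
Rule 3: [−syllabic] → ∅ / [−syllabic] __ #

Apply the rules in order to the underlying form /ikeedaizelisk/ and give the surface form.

ixeezaizelis

Rule 1 (intervocalic spirantization): /k/ is a stop between vowels /i/ and /e/, so it spirantizes to the fricative [x]. /d/ is a stop between vowels /e/ and /a/, so it spirantizes to the fricative [z]. /ikeedaizelisk/ → ixeezaizelisk.
Rule 2 (post-nasal voicing): no segment meets the environment; /ixeezaizelisk/ is unchanged.
Rule 3 (final cluster simplification): /k/ is the second consonant of a word-final cluster /sk/, so it deletes. /ixeezaizelisk/ → ixeezaizelis.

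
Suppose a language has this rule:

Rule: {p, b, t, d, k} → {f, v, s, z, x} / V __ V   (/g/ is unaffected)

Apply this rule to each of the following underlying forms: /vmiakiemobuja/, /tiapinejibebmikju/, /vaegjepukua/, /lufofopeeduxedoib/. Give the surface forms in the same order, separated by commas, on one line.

vmiaxiemovuja, tiafinejivebmikju, vaegjefuxua, lufofofeezuxezoib

/vmiakiemobuja/: /k/ is a stop between vowels /a/ and /i/, so it spirantizes to the fricative [x]. /b/ is a stop between vowels /o/ and /u/, so it spirantizes to the fricative [v]. → [vmiaxiemovuja].
/tiapinejibebmikju/: /p/ is a stop between vowels /a/ and /i/, so it spirantizes to the fricative [f]. /b/ is a stop between vowels /i/ and /e/, so it spirantizes to the fricative [v]. → [tiafinejivebmikju].
/vaegjepukua/: /p/ is a stop between vowels /e/ and /u/, so it spirantizes to the fricative [f]. /k/ is a stop between vowels /u/ and /u/, so it spirantizes to the fricative [x]. → [vaegjefuxua].
/lufofopeeduxedoib/: /p/ is a stop between vowels /o/ and /e/, so it spirantizes to the fricative [f]. /d/ is a stop between vowels /e/ and /u/, so it spirantizes to the fricative [z]. /d/ is a stop between vowels /e/ and /o/, so it spirantizes to the fricative [z]. → [lufofofeezuxezoib].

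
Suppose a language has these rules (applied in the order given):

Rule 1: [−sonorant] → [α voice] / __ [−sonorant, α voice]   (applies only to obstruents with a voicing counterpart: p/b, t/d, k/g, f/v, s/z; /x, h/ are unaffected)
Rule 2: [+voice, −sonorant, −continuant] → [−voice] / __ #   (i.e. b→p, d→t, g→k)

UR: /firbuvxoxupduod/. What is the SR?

Rule 1 (regressive voicing assimilation): /v/ precedes the voiceless obstruent /x/, so it devoices to [f] by assimilation. /p/ precedes the voiced obstruent /d/, so it voices to [b] by assimilation. /firbuvxoxupduod/ → firbufxoxubduod.
Rule 2 (final devoicing): /d/ is a voiced stop in word-final position, so it devoices to [t]. /firbufxoxubduod/ → firbufxoxubduot.

firbufxoxubduot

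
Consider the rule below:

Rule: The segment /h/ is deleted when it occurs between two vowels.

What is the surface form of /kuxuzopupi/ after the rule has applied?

kuxuzopupi

No segment of /kuxuzopupi/ meets the structural description of the rule, so the form surfaces unchanged.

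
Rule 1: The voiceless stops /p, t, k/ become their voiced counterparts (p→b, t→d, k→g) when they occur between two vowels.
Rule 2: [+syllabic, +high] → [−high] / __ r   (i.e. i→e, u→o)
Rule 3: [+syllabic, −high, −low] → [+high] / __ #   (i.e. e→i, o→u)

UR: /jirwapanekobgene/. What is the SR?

Rule 1 (intervocalic voicing): /p/ is a voiceless stop between vowels /a/ and /a/, so it voices to [b]. /k/ is a voiceless stop between vowels /e/ and /o/, so it voices to [g]. /jirwapanekobgene/ → jirwabanegobgene.
Rule 2 (pre-rhotic lowering): /i/ is a high vowel immediately before /r/, so it lowers to [e]. /jirwabanegobgene/ → jerwabanegobgene.
Rule 3 (final vowel raising): /e/ is a mid vowel in word-final position, so it raises to [i]. /jerwabanegobgene/ → jerwabanegobgeni.

jerwabanegobgeni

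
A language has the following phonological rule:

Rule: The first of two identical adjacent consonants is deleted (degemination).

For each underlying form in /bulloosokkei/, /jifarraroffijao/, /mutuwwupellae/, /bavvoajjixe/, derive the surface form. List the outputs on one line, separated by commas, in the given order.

buloosokei, jifararofijao, mutuwupelae, bavoajixe

/bulloosokkei/: /ll/ is a geminate; the first /l/ deletes. /kk/ is a geminate; the first /k/ deletes. → [buloosokei].
/jifarraroffijao/: /rr/ is a geminate; the first /r/ deletes. /ff/ is a geminate; the first /f/ deletes. → [jifararofijao].
/mutuwwupellae/: /ww/ is a geminate; the first /w/ deletes. /ll/ is a geminate; the first /l/ deletes. → [mutuwupelae].
/bavvoajjixe/: /vv/ is a geminate; the first /v/ deletes. /jj/ is a geminate; the first /j/ deletes. → [bavoajixe].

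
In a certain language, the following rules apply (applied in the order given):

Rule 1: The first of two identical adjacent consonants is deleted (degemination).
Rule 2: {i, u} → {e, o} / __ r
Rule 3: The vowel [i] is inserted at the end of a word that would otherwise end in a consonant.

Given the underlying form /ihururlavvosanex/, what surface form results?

ihororlavosanexi

Rule 1 (degemination): /vv/ is a geminate; the first /v/ deletes. /ihururlavvosanex/ → ihururlavosanex.
Rule 2 (pre-rhotic lowering): /u/ is a high vowel immediately before /r/, so it lowers to [o]. /u/ is a high vowel immediately before /r/, so it lowers to [o]. /ihururlavosanex/ → ihororlavosanex.
Rule 3 (final i-epenthesis): the form ends in the consonant /x/, so [i] is inserted word-finally. /ihororlavosanex/ → ihororlavosanexi.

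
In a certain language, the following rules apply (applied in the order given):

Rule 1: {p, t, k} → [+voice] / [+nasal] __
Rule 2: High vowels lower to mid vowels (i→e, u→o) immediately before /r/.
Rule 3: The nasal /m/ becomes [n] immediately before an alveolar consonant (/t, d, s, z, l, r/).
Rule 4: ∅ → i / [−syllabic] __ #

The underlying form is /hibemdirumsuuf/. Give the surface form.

hibenderunsuufi

Rule 1 (post-nasal voicing): no segment meets the environment; /hibemdirumsuuf/ is unchanged.
Rule 2 (pre-rhotic lowering): /i/ is a high vowel immediately before /r/, so it lowers to [e]. /hibemdirumsuuf/ → hibemderumsuuf.
Rule 3 (nasal place assimilation): /m/ precedes the alveolar consonant /d/, so it assimilates in place to [n]. /m/ precedes the alveolar consonant /s/, so it assimilates in place to [n]. /hibemderumsuuf/ → hibenderunsuuf.
Rule 4 (final i-epenthesis): the form ends in the consonant /f/, so [i] is inserted word-finally. /hibenderunsuuf/ → hibenderunsuufi.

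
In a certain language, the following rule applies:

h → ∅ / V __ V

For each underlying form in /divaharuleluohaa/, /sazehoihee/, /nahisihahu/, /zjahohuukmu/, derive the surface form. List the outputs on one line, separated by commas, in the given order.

divaaruleluoaa, sazeoiee, naisiau, zjaouukmu

/divaharuleluohaa/: /h/ occurs between vowels /a/ and /a/, so it deletes. /h/ occurs between vowels /o/ and /a/, so it deletes. → [divaaruleluoaa].
/sazehoihee/: /h/ occurs between vowels /e/ and /o/, so it deletes. /h/ occurs between vowels /i/ and /e/, so it deletes. → [sazeoiee].
/nahisihahu/: /h/ occurs between vowels /a/ and /i/, so it deletes. /h/ occurs between vowels /i/ and /a/, so it deletes. /h/ occurs between vowels /a/ and /u/, so it deletes. → [naisiau].
/zjahohuukmu/: /h/ occurs between vowels /a/ and /o/, so it deletes. /h/ occurs between vowels /o/ and /u/, so it deletes. → [zjaouukmu].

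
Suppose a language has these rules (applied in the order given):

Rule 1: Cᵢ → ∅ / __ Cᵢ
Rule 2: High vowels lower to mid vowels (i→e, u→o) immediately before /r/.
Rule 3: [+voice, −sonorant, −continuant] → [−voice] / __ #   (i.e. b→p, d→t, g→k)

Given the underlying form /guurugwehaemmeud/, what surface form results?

guorugwehaemeut

Rule 1 (degemination): /mm/ is a geminate; the first /m/ deletes. /guurugwehaemmeud/ → guurugwehaemeud.
Rule 2 (pre-rhotic lowering): /u/ is a high vowel immediately before /r/, so it lowers to [o]. /guurugwehaemeud/ → guorugwehaemeud.
Rule 3 (final devoicing): /d/ is a voiced stop in word-final position, so it devoices to [t]. /guorugwehaemeud/ → guorugwehaemeut.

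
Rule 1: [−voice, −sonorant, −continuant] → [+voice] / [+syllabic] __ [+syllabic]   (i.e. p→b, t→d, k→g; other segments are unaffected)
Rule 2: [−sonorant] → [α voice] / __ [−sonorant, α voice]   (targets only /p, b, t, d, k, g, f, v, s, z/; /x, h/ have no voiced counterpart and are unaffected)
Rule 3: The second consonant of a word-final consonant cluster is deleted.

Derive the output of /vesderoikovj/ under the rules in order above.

Rule 1 (intervocalic voicing): /k/ is a voiceless stop between vowels /i/ and /o/, so it voices to [g]. /vesderoikovj/ → vesderoigovj.
Rule 2 (regressive voicing assimilation): /s/ precedes the voiced obstruent /d/, so it voices to [z] by assimilation. /vesderoigovj/ → vezderoigovj.
Rule 3 (final cluster simplification): /j/ is the second consonant of a word-final cluster /vj/, so it deletes. /vezderoigovj/ → vezderoigov.

vezderoigov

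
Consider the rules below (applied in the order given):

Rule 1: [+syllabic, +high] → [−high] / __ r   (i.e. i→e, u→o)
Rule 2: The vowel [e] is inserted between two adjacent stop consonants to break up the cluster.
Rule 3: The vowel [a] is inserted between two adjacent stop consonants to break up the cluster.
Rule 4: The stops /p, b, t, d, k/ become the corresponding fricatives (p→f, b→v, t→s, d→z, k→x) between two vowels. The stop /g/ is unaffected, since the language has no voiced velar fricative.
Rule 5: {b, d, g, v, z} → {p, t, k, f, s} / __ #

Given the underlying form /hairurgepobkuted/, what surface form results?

haerorgefovexuset

Rule 1 (pre-rhotic lowering): /i/ is a high vowel immediately before /r/, so it lowers to [e]. /u/ is a high vowel immediately before /r/, so it lowers to [o]. /hairurgepobkuted/ → haerorgepobkuted.
Rule 2 (stop-cluster e-epenthesis): /b/ and /k/ form a stop–stop cluster, so [e] is inserted between them. /haerorgepobkuted/ → haerorgepobekuted.
Rule 3 (stop-cluster a-epenthesis): no segment meets the environment; /haerorgepobekuted/ is unchanged.
Rule 4 (intervocalic spirantization): /p/ is a stop between vowels /e/ and /o/, so it spirantizes to the fricative [f]. /b/ is a stop between vowels /o/ and /e/, so it spirantizes to the fricative [v]. /k/ is a stop between vowels /e/ and /u/, so it spirantizes to the fricative [x]. /t/ is a stop between vowels /u/ and /e/, so it spirantizes to the fricative [s]. /haerorgepobekuted/ → haerorgefovexused.
Rule 5 (final devoicing): /d/ is a voiced obstruent in word-final position, so it devoices to [t]. /haerorgefovexused/ → haerorgefovexuset.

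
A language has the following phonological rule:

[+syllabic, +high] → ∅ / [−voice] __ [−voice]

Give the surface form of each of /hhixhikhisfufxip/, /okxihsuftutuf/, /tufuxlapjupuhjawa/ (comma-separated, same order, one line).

/hhixhikhisfufxip/: /i/ is a high vowel flanked by voiceless consonants /h/ and /x/, so it deletes. /i/ is a high vowel flanked by voiceless consonants /h/ and /k/, so it deletes. /i/ is a high vowel flanked by voiceless consonants /h/ and /s/, so it deletes. /u/ is a high vowel flanked by voiceless consonants /f/ and /f/, so it deletes. /i/ is a high vowel flanked by voiceless consonants /x/ and /p/, so it deletes. → [hhxhkhsffxp].
/okxihsuftutuf/: /i/ is a high vowel flanked by voiceless consonants /x/ and /h/, so it deletes. /u/ is a high vowel flanked by voiceless consonants /s/ and /f/, so it deletes. /u/ is a high vowel flanked by voiceless consonants /t/ and /t/, so it deletes. /u/ is a high vowel flanked by voiceless consonants /t/ and /f/, so it deletes. → [okxhsfttf].
/tufuxlapjupuhjawa/: /u/ is a high vowel flanked by voiceless consonants /t/ and /f/, so it deletes. /u/ is a high vowel flanked by voiceless consonants /f/ and /x/, so it deletes. /u/ is a high vowel flanked by voiceless consonants /p/ and /h/, so it deletes. → [tfxlapjuphjawa].

hhxhkhsffxp, okxhsfttf, tfxlapjuphjawa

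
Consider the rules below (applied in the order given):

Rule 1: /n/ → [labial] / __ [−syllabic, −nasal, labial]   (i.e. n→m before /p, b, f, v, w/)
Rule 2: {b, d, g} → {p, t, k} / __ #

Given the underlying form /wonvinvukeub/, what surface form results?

womvimvukeup

Rule 1 (nasal place assimilation): /n/ precedes the labial consonant /v/, so it assimilates in place to [m]. /n/ precedes the labial consonant /v/, so it assimilates in place to [m]. /wonvinvukeub/ → womvimvukeub.
Rule 2 (final devoicing): /b/ is a voiced stop in word-final position, so it devoices to [p]. /womvimvukeub/ → womvimvukeup.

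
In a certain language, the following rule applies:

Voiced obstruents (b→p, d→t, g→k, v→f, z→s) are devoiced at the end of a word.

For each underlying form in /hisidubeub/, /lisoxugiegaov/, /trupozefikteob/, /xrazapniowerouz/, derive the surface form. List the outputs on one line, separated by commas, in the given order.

/hisidubeub/: /b/ is a voiced obstruent in word-final position, so it devoices to [p]. → [hisidubeup].
/lisoxugiegaov/: /v/ is a voiced obstruent in word-final position, so it devoices to [f]. → [lisoxugiegaof].
/trupozefikteob/: /b/ is a voiced obstruent in word-final position, so it devoices to [p]. → [trupozefikteop].
/xrazapniowerouz/: /z/ is a voiced obstruent in word-final position, so it devoices to [s]. → [xrazapniowerous].

hisidubeup, lisoxugiegaof, trupozefikteop, xrazapniowerous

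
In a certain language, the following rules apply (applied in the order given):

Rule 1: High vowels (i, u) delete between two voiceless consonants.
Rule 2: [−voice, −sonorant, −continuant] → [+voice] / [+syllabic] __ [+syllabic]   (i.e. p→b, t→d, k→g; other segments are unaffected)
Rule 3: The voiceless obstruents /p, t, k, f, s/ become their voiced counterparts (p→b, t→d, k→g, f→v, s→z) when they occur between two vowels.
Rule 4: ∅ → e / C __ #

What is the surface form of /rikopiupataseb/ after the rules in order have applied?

rigobiubadazebe

Rule 1 (high vowel syncope): no segment meets the environment; /rikopiupataseb/ is unchanged.
Rule 2 (intervocalic voicing): /k/ is a voiceless stop between vowels /i/ and /o/, so it voices to [g]. /p/ is a voiceless stop between vowels /o/ and /i/, so it voices to [b]. /p/ is a voiceless stop between vowels /u/ and /a/, so it voices to [b]. /t/ is a voiceless stop between vowels /a/ and /a/, so it voices to [d]. /rikopiupataseb/ → rigobiubadaseb.
Rule 3 (intervocalic voicing): /s/ is a voiceless obstruent between vowels /a/ and /e/, so it voices to [z]. /rigobiubadaseb/ → rigobiubadazeb.
Rule 4 (final e-epenthesis): the form ends in the consonant /b/, so [e] is inserted word-finally. /rigobiubadazeb/ → rigobiubadazebe.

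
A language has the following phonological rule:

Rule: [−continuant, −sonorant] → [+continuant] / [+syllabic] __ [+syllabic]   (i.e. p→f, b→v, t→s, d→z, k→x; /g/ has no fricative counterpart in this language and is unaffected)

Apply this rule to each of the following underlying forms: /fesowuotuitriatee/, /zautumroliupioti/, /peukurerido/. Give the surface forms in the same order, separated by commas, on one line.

fesowuosuitriasee, zausumroliufiosi, peuxurerizo

/fesowuotuitriatee/: /t/ is a stop between vowels /o/ and /u/, so it spirantizes to the fricative [s]. /t/ is a stop between vowels /a/ and /e/, so it spirantizes to the fricative [s]. → [fesowuosuitriasee].
/zautumroliupioti/: /t/ is a stop between vowels /u/ and /u/, so it spirantizes to the fricative [s]. /p/ is a stop between vowels /u/ and /i/, so it spirantizes to the fricative [f]. /t/ is a stop between vowels /o/ and /i/, so it spirantizes to the fricative [s]. → [zausumroliufiosi].
/peukurerido/: /k/ is a stop between vowels /u/ and /u/, so it spirantizes to the fricative [x]. /d/ is a stop between vowels /i/ and /o/, so it spirantizes to the fricative [z]. → [peuxurerizo].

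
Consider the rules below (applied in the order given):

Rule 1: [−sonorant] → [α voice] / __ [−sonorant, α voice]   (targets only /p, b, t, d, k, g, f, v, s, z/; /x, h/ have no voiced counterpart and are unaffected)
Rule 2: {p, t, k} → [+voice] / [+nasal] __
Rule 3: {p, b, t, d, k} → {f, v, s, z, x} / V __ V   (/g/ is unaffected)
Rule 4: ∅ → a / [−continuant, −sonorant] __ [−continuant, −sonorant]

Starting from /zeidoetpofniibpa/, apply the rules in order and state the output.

zeizoetapofniipapa

Rule 1 (regressive voicing assimilation): /b/ precedes the voiceless obstruent /p/, so it devoices to [p] by assimilation. /zeidoetpofniibpa/ → zeidoetpofniippa.
Rule 2 (post-nasal voicing): no segment meets the environment; /zeidoetpofniippa/ is unchanged.
Rule 3 (intervocalic spirantization): /d/ is a stop between vowels /i/ and /o/, so it spirantizes to the fricative [z]. /zeidoetpofniippa/ → zeizoetpofniippa.
Rule 4 (stop-cluster a-epenthesis): /t/ and /p/ form a stop–stop cluster, so [a] is inserted between them. /p/ and /p/ form a stop–stop cluster, so [a] is inserted between them. /zeizoetpofniippa/ → zeizoetapofniipapa.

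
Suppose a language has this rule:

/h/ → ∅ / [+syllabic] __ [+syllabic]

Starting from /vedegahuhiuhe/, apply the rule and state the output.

/h/ occurs between vowels /a/ and /u/, so it deletes.
/h/ occurs between vowels /u/ and /i/, so it deletes.
/h/ occurs between vowels /u/ and /e/, so it deletes.
Surface form: [vedegauiue].

vedegauiue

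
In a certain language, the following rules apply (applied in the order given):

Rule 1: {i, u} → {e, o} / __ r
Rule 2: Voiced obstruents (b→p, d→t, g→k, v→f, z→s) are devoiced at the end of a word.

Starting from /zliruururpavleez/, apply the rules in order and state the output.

Rule 1 (pre-rhotic lowering): /i/ is a high vowel immediately before /r/, so it lowers to [e]. /u/ is a high vowel immediately before /r/, so it lowers to [o]. /u/ is a high vowel immediately before /r/, so it lowers to [o]. /zliruururpavleez/ → zleruororpavleez.
Rule 2 (final devoicing): /z/ is a voiced obstruent in word-final position, so it devoices to [s]. /zleruororpavleez/ → zleruororpavlees.

zleruororpavlees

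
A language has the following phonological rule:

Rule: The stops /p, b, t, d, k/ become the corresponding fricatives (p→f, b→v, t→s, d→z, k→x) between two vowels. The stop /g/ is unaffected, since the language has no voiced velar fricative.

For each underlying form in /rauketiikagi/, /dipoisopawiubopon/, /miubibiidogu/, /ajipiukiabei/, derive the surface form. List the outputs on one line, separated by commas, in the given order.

/rauketiikagi/: /k/ is a stop between vowels /u/ and /e/, so it spirantizes to the fricative [x]. /t/ is a stop between vowels /e/ and /i/, so it spirantizes to the fricative [s]. /k/ is a stop between vowels /i/ and /a/, so it spirantizes to the fricative [x]. → [rauxesiixagi].
/dipoisopawiubopon/: /p/ is a stop between vowels /i/ and /o/, so it spirantizes to the fricative [f]. /p/ is a stop between vowels /o/ and /a/, so it spirantizes to the fricative [f]. /b/ is a stop between vowels /u/ and /o/, so it spirantizes to the fricative [v]. /p/ is a stop between vowels /o/ and /o/, so it spirantizes to the fricative [f]. → [difoisofawiuvofon].
/miubibiidogu/: /b/ is a stop between vowels /u/ and /i/, so it spirantizes to the fricative [v]. /b/ is a stop between vowels /i/ and /i/, so it spirantizes to the fricative [v]. /d/ is a stop between vowels /i/ and /o/, so it spirantizes to the fricative [z]. → [miuviviizogu].
/ajipiukiabei/: /p/ is a stop between vowels /i/ and /i/, so it spirantizes to the fricative [f]. /k/ is a stop between vowels /u/ and /i/, so it spirantizes to the fricative [x]. /b/ is a stop between vowels /a/ and /e/, so it spirantizes to the fricative [v]. → [ajifiuxiavei].

rauxesiixagi, difoisofawiuvofon, miuviviizogu, ajifiuxiavei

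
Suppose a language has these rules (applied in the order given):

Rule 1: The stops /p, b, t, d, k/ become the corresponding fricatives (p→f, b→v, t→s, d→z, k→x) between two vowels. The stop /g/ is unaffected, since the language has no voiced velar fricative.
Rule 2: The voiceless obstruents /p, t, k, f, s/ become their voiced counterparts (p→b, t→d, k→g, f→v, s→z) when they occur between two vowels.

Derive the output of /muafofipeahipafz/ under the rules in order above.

muavoviveahivafz

Rule 1 (intervocalic spirantization): /p/ is a stop between vowels /i/ and /e/, so it spirantizes to the fricative [f]. /p/ is a stop between vowels /i/ and /a/, so it spirantizes to the fricative [f]. /muafofipeahipafz/ → muafofifeahifafz.
Rule 2 (intervocalic voicing): /f/ is a voiceless obstruent between vowels /a/ and /o/, so it voices to [v]. /f/ is a voiceless obstruent between vowels /o/ and /i/, so it voices to [v]. /f/ is a voiceless obstruent between vowels /i/ and /e/, so it voices to [v]. /f/ is a voiceless obstruent between vowels /i/ and /a/, so it voices to [v]. /muafofifeahifafz/ → muavoviveahivafz.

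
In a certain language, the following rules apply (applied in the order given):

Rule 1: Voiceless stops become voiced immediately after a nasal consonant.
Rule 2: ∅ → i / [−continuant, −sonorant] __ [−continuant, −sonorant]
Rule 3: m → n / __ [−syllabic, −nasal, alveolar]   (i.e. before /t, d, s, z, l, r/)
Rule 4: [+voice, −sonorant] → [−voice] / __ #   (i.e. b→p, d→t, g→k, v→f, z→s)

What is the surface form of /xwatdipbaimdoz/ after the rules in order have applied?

xwatidipibaindos

Rule 1 (post-nasal voicing): no segment meets the environment; /xwatdipbaimdoz/ is unchanged.
Rule 2 (stop-cluster i-epenthesis): /t/ and /d/ form a stop–stop cluster, so [i] is inserted between them. /p/ and /b/ form a stop–stop cluster, so [i] is inserted between them. /xwatdipbaimdoz/ → xwatidipibaimdoz.
Rule 3 (nasal place assimilation): /m/ precedes the alveolar consonant /d/, so it assimilates in place to [n]. /xwatidipibaimdoz/ → xwatidipibaindoz.
Rule 4 (final devoicing): /z/ is a voiced obstruent in word-final position, so it devoices to [s]. /xwatidipibaindoz/ → xwatidipibaindos.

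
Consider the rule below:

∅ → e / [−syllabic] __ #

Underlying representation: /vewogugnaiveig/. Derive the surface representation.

vewogugnaiveige

the form ends in the consonant /g/, so [e] is inserted word-finally.
Surface form: [vewogugnaiveige].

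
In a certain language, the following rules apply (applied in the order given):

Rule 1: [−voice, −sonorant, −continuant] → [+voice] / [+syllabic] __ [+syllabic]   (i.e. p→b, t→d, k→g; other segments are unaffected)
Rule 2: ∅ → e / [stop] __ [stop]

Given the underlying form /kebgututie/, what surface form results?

kebegududie

Rule 1 (intervocalic voicing): /t/ is a voiceless stop between vowels /u/ and /u/, so it voices to [d]. /t/ is a voiceless stop between vowels /u/ and /i/, so it voices to [d]. /kebgututie/ → kebgududie.
Rule 2 (stop-cluster e-epenthesis): /b/ and /g/ form a stop–stop cluster, so [e] is inserted between them. /kebgududie/ → kebegududie.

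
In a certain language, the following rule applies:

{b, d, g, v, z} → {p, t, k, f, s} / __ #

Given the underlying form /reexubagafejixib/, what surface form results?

reexubagafejixip

/b/ is a voiced obstruent in word-final position, so it devoices to [p].
The other instances of /b/, /g/ do not occur in the required environment and remain unchanged.
Surface form: [reexubagafejixip].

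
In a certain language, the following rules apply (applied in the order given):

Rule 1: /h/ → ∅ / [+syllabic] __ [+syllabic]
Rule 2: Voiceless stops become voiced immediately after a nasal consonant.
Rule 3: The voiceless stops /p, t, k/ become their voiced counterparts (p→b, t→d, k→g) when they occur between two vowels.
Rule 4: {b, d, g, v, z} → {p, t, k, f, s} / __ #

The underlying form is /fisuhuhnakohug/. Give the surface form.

Rule 1 (intervocalic h-deletion): /h/ occurs between vowels /u/ and /u/, so it deletes. /h/ occurs between vowels /o/ and /u/, so it deletes. /fisuhuhnakohug/ → fisuuhnakoug.
Rule 2 (post-nasal voicing): no segment meets the environment; /fisuuhnakoug/ is unchanged.
Rule 3 (intervocalic voicing): /k/ is a voiceless stop between vowels /a/ and /o/, so it voices to [g]. /fisuuhnakoug/ → fisuuhnagoug.
Rule 4 (final devoicing): /g/ is a voiced obstruent in word-final position, so it devoices to [k]. /fisuuhnagoug/ → fisuuhnagouk.

fisuuhnagouk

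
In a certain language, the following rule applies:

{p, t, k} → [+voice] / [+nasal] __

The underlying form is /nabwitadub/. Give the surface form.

nabwitadub

No segment of /nabwitadub/ meets the structural description of the rule, so the form surfaces unchanged.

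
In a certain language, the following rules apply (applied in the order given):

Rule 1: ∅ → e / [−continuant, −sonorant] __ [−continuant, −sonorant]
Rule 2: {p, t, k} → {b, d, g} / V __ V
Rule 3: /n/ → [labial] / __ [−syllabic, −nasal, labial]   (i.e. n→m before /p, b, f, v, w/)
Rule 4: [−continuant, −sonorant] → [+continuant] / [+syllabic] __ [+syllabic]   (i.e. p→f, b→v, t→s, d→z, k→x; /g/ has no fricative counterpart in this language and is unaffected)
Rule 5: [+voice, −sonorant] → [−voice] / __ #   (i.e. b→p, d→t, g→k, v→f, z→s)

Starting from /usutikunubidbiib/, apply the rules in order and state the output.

Rule 1 (stop-cluster e-epenthesis): /d/ and /b/ form a stop–stop cluster, so [e] is inserted between them. /usutikunubidbiib/ → usutikunubidebiib.
Rule 2 (intervocalic voicing): /t/ is a voiceless stop between vowels /u/ and /i/, so it voices to [d]. /k/ is a voiceless stop between vowels /i/ and /u/, so it voices to [g]. /usutikunubidebiib/ → usudigunubidebiib.
Rule 3 (nasal place assimilation): no segment meets the environment; /usudigunubidebiib/ is unchanged.
Rule 4 (intervocalic spirantization): /d/ is a stop between vowels /u/ and /i/, so it spirantizes to the fricative [z]. /b/ is a stop between vowels /u/ and /i/, so it spirantizes to the fricative [v]. /d/ is a stop between vowels /i/ and /e/, so it spirantizes to the fricative [z]. /b/ is a stop between vowels /e/ and /i/, so it spirantizes to the fricative [v]. /usudigunubidebiib/ → usuzigunuvizeviib.
Rule 5 (final devoicing): /b/ is a voiced obstruent in word-final position, so it devoices to [p]. /usuzigunuvizeviib/ → usuzigunuvizeviip.

usuzigunuvizeviip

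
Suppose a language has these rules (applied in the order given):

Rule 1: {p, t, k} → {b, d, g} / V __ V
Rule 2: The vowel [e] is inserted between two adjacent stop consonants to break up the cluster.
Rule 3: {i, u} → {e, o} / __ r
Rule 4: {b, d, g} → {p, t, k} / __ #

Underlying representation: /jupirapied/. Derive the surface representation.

Rule 1 (intervocalic voicing): /p/ is a voiceless stop between vowels /u/ and /i/, so it voices to [b]. /p/ is a voiceless stop between vowels /a/ and /i/, so it voices to [b]. /jupirapied/ → jubirabied.
Rule 2 (stop-cluster e-epenthesis): no segment meets the environment; /jubirabied/ is unchanged.
Rule 3 (pre-rhotic lowering): /i/ is a high vowel immediately before /r/, so it lowers to [e]. /jubirabied/ → juberabied.
Rule 4 (final devoicing): /d/ is a voiced stop in word-final position, so it devoices to [t]. /juberabied/ → juberabiet.

juberabiet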